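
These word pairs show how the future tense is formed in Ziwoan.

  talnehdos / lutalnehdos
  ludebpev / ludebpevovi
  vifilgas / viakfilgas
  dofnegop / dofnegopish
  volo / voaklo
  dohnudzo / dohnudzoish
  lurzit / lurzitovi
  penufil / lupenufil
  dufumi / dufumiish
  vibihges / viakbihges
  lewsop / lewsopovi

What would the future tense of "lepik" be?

volo and dohnudzo both end in -o yet inflect differently (voaklo, dohnudzoish), so the final letter is not what conditions the rule; the first letter is.
"lepik" begins with l-. The stems beginning with l- (ludebpev → ludebpevovi, lewsop → lewsopovi, lurzit → lurzitovi) add -ovi.
So lepik → lepikovi.

lepikovi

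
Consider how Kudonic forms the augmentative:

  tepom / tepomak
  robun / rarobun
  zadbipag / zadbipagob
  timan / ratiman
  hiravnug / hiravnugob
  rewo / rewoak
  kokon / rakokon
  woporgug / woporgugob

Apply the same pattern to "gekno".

geknoak

hiravnug and robun both have last vowel 'u' yet inflect differently (hiravnugob, rarobun), so the last vowel is not what conditions the rule; the final letter is.
"gekno" ends in -o. The one such stem in the data (rewo → rewoak) adds -ak, so the same rule applies.
The other patterns: stems ending in -g add -ob; stems ending in -n add the prefix ra-.
So gekno → geknoak.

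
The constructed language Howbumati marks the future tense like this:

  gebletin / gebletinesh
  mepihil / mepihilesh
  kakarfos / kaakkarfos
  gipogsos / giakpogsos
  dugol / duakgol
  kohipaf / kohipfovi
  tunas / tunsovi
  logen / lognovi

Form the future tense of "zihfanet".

zihfantovi

mepihil and dugol both end in -l yet inflect differently (mepihilesh, duakgol), so the final letter is not what conditions the rule; the last vowel is.
"zihfanet" has last vowel 'e'. The one such stem in the data (logen → lognovi) deletes the last vowel and adds -ovi (as do kohipaf, tunas), so the same rule applies.
So zihfanet → zihfantovi.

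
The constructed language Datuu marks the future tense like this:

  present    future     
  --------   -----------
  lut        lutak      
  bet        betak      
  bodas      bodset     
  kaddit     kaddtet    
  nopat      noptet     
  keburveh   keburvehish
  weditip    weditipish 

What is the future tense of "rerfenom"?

rerfenomish

lut and kaddit both end in -t yet inflect differently (lutak, kaddtet), so the final letter is not what conditions the rule; the number of vowels is.
"rerfenom" has 3 vowels. The stems with 3 vowels (keburveh → keburvehish, weditip → weditipish) add -ish.
The other patterns: stems with 1 vowel add -ak; stems with 2 vowels delete the last vowel and add -et.
So rerfenom → rerfenomish.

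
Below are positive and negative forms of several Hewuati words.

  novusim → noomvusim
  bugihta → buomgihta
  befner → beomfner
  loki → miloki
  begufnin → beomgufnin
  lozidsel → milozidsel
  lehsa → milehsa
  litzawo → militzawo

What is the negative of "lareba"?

"lareba" begins with l-. The stems beginning with l- (loki → miloki, lehsa → milehsa, litzawo → militzawo) add the prefix mi-.
The other pattern: stems beginning with b- or n- insert -om- after the first vowel.
So lareba → milareba.

milareba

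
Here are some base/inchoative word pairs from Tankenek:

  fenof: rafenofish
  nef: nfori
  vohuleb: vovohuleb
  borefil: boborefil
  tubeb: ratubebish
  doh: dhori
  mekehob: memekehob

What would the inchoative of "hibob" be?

rahibobish

nef and fenof both end in -f yet inflect differently (nfori, rafenofish), so the final letter is not what conditions the rule; the number of vowels is.
"hibob" has 2 vowels. The stems with 2 vowels (fenof → rafenofish, tubeb → ratubebish) add ra- … -ish around the stem.
The other patterns: stems with 1 vowel delete the last vowel and add -ori; stems with 3 vowels repeat the first consonant+vowel as a prefix.
So hibob → rahibobish.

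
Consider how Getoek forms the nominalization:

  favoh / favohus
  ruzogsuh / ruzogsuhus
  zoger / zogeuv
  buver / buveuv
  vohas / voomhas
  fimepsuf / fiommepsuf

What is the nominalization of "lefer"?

lefeuv

ruzogsuh and fimepsuf both have last vowel 'u' yet inflect differently (ruzogsuhus, fiommepsuf), so the last vowel is not what conditions the rule; the final letter is.
"lefer" ends in -r. The stems ending in -r (zoger → zogeuv, buver → buveuv) drop the final letter and add -uv.
So lefer → lefeuv.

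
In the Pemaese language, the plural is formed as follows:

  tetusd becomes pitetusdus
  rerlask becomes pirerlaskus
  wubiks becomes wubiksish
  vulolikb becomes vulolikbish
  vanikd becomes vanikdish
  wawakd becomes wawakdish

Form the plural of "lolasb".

pilolasbus

tetusd and vanikd both end in -d yet inflect differently (pitetusdus, vanikdish), so the final letter is not what conditions the rule; the second-to-last letter is.
"lolasb" has second-to-last letter 's'. The stems whose second-to-last letter is 's' (tetusd → pitetusdus, rerlask → pirerlaskus) add pi- … -us around the stem.
The other pattern: stems whose second-to-last letter is 'k' add -ish.
So lolasb → pilolasbus.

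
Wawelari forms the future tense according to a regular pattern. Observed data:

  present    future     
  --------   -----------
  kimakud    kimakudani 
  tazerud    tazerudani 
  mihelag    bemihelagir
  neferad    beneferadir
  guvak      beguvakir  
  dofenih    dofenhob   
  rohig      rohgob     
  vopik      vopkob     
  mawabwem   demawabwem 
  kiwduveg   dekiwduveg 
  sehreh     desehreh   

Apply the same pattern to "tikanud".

"tikanud" has last vowel 'u'. The stems whose last vowel is 'u' (kimakud → kimakudani, tazerud → tazerudani) add -ani.
The other patterns: stems whose last vowel is 'a' add be- … -ir around the stem; stems whose last vowel is 'i' delete the last vowel and add -ob; stems whose last vowel is 'e' add the prefix de-.
So tikanud → tikanudani.

tikanudani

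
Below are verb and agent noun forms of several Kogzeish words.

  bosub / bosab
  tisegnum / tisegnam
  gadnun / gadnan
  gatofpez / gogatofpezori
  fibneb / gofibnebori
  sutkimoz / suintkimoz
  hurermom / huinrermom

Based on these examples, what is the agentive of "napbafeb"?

gonapbafebori

bosub and fibneb both end in -b yet inflect differently (bosab, gofibnebori), so the final letter is not what conditions the rule; the last vowel is.
"napbafeb" has last vowel 'e'. The stems whose last vowel is 'e' (gatofpez → gogatofpezori, fibneb → gofibnebori) add go- … -ori around the stem.
The other patterns: stems whose last vowel is 'u' change the last vowel to 'a'; stems whose last vowel is 'o' insert -in- after the first vowel.
So napbafeb → gonapbafebori.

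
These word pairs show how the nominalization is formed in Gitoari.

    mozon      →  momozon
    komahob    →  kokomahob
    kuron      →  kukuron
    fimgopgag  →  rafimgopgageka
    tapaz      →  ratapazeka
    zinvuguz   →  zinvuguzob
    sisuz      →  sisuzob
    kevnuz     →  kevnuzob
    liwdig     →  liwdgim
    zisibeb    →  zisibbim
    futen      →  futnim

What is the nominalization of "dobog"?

tapaz and zinvuguz both end in -z yet inflect differently (ratapazeka, zinvuguzob), so the final letter is not what conditions the rule; the last vowel is.
"dobog" has last vowel 'o'. The stems whose last vowel is 'o' (mozon → momozon, komahob → kokomahob, kuron → kukuron) repeat the first consonant+vowel as a prefix.
So dobog → dodobog.

dodobog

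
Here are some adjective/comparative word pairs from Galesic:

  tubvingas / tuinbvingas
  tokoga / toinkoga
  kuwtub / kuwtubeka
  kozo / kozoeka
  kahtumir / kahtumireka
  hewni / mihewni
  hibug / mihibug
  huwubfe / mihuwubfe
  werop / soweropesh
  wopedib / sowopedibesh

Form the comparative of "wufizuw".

sowufizuwesh

"wufizuw" begins with w-. The stems beginning with w- (werop → soweropesh, wopedib → sowopedibesh) add so- … -esh around the stem.
The other patterns: stems beginning with t- insert -in- after the first vowel; stems beginning with k- add -eka; stems beginning with h- add the prefix mi-.
So wufizuw → sowufizuwesh.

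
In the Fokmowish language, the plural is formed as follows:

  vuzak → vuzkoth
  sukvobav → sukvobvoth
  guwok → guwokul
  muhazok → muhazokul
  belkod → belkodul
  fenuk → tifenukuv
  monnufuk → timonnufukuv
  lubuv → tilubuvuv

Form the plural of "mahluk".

timahlukuv

vuzak and guwok both end in -k yet inflect differently (vuzkoth, guwokul), so the final letter is not what conditions the rule; the last vowel is.
"mahluk" has last vowel 'u'. The stems whose last vowel is 'u' (fenuk → tifenukuv, monnufuk → timonnufukuv, lubuv → tilubuvuv) add ti- … -uv around the stem.
The other patterns: stems whose last vowel is 'a' delete the last vowel and add -oth; stems whose last vowel is 'o' add -ul.
So mahluk → timahlukuv.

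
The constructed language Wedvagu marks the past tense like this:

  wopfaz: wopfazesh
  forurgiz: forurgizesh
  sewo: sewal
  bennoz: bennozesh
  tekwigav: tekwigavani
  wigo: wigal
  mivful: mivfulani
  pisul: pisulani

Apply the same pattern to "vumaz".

sewo and bennoz both have last vowel 'o' yet inflect differently (sewal, bennozesh), so the last vowel is not what conditions the rule; the final letter is.
"vumaz" ends in -z. The stems ending in -z (wopfaz → wopfazesh, bennoz → bennozesh, forurgiz → forurgizesh) add -esh.
So vumaz → vumazesh.

vumazesh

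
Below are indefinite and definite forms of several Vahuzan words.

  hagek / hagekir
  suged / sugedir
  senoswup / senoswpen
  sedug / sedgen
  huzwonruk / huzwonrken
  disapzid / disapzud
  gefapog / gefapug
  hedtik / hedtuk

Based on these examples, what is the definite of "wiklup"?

hagek and huzwonruk both end in -k yet inflect differently (hagekir, huzwonrken), so the final letter is not what conditions the rule; the last vowel is.
"wiklup" has last vowel 'u'. The stems whose last vowel is 'u' (senoswup → senoswpen, sedug → sedgen, huzwonruk → huzwonrken) delete the last vowel and add -en.
So wiklup → wiklpen.

wiklpen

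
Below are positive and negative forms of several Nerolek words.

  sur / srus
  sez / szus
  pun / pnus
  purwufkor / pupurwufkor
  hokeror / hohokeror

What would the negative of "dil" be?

"dil" has 1 vowel. The stems with 1 vowel (sur → srus, sez → szus, pun → pnus) delete the last vowel and add -us.
The other pattern: stems with 3 vowels repeat the first consonant+vowel as a prefix.
So dil → dlus.

dlus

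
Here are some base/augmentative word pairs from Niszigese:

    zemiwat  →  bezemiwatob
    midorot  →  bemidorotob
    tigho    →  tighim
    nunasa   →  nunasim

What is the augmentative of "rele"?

relim

zemiwat and nunasa both have last vowel 'a' yet inflect differently (bezemiwatob, nunasim), so the last vowel is not what conditions the rule; whether the stem ends in a vowel or a consonant is.
"rele" ends in a vowel. The stems ending in a vowel (nunasa → nunasim, tigho → tighim) drop the final letter and add -im.
The other pattern: stems ending in a consonant add be- … -ob around the stem.
So rele → relim.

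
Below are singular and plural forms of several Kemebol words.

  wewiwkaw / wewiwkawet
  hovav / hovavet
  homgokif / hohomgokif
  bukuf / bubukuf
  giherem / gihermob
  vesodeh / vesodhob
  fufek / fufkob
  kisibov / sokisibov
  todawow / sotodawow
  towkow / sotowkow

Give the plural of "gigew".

"gigew" has last vowel 'e'. The stems whose last vowel is 'e' (giherem → gihermob, vesodeh → vesodhob, fufek → fufkob) delete the last vowel and add -ob.
So gigew → gigwob.

gigwob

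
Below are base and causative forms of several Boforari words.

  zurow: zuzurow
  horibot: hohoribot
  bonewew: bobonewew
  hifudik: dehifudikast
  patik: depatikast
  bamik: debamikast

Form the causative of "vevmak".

"vevmak" ends in -k. The stems ending in -k (hifudik → dehifudikast, bamik → debamikast, patik → depatikast) add de- … -ast around the stem.
The other pattern: stems ending in -t or -w repeat the first consonant+vowel as a prefix.
So vevmak → devevmakast.

devevmakast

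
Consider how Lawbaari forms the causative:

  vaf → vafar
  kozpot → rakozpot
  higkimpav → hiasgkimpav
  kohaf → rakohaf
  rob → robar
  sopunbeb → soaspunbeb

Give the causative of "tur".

turar

vaf and kohaf both end in -f yet inflect differently (vafar, rakohaf), so the final letter is not what conditions the rule; the number of vowels is.
"tur" has 1 vowel. The stems with 1 vowel (rob → robar, vaf → vafar) add -ar.
So tur → turar.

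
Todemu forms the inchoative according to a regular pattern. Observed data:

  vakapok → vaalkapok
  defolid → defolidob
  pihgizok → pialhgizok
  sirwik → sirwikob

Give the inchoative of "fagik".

fagikob

vakapok and sirwik both end in -k yet inflect differently (vaalkapok, sirwikob), so the final letter is not what conditions the rule; the last vowel is.
"fagik" has last vowel 'i'. The stems whose last vowel is 'i' (defolid → defolidob, sirwik → sirwikob) add -ob.
So fagik → fagikob.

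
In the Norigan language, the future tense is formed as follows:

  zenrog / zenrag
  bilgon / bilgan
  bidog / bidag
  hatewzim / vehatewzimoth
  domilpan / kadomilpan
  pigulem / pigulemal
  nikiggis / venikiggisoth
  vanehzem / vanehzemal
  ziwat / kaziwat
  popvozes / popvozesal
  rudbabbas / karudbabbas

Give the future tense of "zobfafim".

"zobfafim" has last vowel 'i'. The stems whose last vowel is 'i' (nikiggis → venikiggisoth, hatewzim → vehatewzimoth) add ve- … -oth around the stem.
So zobfafim → vezobfafimoth.

vezobfafimoth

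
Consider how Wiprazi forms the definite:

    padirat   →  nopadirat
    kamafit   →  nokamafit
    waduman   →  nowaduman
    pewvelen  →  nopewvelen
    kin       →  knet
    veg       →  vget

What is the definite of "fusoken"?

nofusoken

"fusoken" has 3 vowels. The stems with 3 vowels (padirat → nopadirat, kamafit → nokamafit, waduman → nowaduman) add the prefix no-.
So fusoken → nofusoken.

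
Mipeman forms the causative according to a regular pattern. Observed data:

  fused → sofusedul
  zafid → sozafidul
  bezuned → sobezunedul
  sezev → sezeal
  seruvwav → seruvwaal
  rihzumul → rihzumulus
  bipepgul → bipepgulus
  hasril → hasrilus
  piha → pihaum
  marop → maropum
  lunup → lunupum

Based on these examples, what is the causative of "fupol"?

fupolus

fused and sezev both have last vowel 'e' yet inflect differently (sofusedul, sezeal), so the last vowel is not what conditions the rule; the final letter is.
"fupol" ends in -l. The stems ending in -l (rihzumul → rihzumulus, bipepgul → bipepgulus, hasril → hasrilus) add -us.
The other patterns: stems ending in -d add so- … -ul around the stem; stems ending in -v drop the final letter and add -al; stems ending in -a or -p add -um.
So fupol → fupolus.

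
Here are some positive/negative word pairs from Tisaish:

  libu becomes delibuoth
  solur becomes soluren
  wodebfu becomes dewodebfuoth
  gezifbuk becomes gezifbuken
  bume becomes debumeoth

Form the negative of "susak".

"susak" ends in a consonant. The stems ending in a consonant (gezifbuk → gezifbuken, solur → soluren) add -en.
The other pattern: stems ending in a vowel add de- … -oth around the stem.
So susak → susaken.

susaken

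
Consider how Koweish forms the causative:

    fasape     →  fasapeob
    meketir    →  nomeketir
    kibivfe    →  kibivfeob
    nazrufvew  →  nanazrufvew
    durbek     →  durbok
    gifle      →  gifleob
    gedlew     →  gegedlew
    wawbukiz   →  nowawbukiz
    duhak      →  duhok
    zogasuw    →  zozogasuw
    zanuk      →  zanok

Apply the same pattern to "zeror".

nozeror

kibivfe and gedlew both have last vowel 'e' yet inflect differently (kibivfeob, gegedlew), so the last vowel is not what conditions the rule; the final letter is.
"zeror" ends in -r. The one such stem in the data (meketir → nomeketir) adds the prefix no-, so the same rule applies.
The other patterns: stems ending in -e add -ob; stems ending in -w repeat the first consonant+vowel as a prefix; stems ending in -k change the last vowel to 'o'.
So zeror → nozeror.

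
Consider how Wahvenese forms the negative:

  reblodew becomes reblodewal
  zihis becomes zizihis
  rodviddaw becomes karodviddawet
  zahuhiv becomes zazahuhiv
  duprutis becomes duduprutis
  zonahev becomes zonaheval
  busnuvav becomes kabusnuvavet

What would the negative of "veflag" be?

kaveflaget

"veflag" has last vowel 'a'. The stems whose last vowel is 'a' (rodviddaw → karodviddawet, busnuvav → kabusnuvavet) add ka- … -et around the stem.
The other patterns: stems whose last vowel is 'e' add -al; stems whose last vowel is 'i' repeat the first consonant+vowel as a prefix.
So veflag → kaveflaget.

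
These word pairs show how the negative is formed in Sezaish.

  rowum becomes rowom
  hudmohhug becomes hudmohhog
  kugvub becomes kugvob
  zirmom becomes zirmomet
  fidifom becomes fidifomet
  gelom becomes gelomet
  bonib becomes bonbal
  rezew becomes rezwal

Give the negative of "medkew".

rowum and zirmom both end in -m yet inflect differently (rowom, zirmomet), so the final letter is not what conditions the rule; the last vowel is.
"medkew" has last vowel 'e'. The one such stem in the data (rezew → rezwal) deletes the last vowel and adds -al (as does bonib), so the same rule applies.
The other patterns: stems whose last vowel is 'u' change the last vowel to 'o'; stems whose last vowel is 'o' add -et.
So medkew → medkwal.

medkwal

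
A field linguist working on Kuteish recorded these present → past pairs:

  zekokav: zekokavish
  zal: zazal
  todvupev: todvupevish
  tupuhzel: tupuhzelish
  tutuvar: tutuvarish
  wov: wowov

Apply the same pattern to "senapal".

senapalish

wov and todvupev both end in -v yet inflect differently (wowov, todvupevish), so the final letter is not what conditions the rule; the number of vowels is.
"senapal" has 3 vowels. The stems with 3 vowels (todvupev → todvupevish, tupuhzel → tupuhzelish, zekokav → zekokavish) add -ish.
The other pattern: stems with 1 vowel repeat the first consonant+vowel as a prefix.
So senapal → senapalish.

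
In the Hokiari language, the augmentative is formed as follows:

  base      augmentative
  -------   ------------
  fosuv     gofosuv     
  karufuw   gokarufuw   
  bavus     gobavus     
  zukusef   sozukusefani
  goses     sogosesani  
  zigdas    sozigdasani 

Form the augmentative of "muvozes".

somuvozesani

"muvozes" has last vowel 'e'. The stems whose last vowel is 'e' (zukusef → sozukusefani, goses → sogosesani) add so- … -ani around the stem.
The other pattern: stems whose last vowel is 'u' add the prefix go-.
So muvozes → somuvozesani.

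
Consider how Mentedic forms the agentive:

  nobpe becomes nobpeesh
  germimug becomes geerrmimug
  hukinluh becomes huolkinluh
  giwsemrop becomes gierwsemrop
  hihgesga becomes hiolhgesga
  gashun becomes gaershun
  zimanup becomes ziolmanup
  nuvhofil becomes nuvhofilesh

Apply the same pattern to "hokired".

giwsemrop and zimanup both end in -p yet inflect differently (gierwsemrop, ziolmanup), so the final letter is not what conditions the rule; the first letter is.
"hokired" begins with h-. The stems beginning with h- (hihgesga → hiolhgesga, hukinluh → huolkinluh) insert -ol- after the first vowel.
The other patterns: stems beginning with g- insert -er- after the first vowel; stems beginning with n- add -esh.
So hokired → hoolkired.

hoolkired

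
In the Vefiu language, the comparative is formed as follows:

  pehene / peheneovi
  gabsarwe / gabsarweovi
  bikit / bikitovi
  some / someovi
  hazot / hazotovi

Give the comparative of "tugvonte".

tugvonteovi

Every pair shown (pehene → peheneovi, gabsarwe → gabsarweovi, bikit → bikitovi, …) follows the same rule: add -ovi.
So tugvonte → tugvonteovi.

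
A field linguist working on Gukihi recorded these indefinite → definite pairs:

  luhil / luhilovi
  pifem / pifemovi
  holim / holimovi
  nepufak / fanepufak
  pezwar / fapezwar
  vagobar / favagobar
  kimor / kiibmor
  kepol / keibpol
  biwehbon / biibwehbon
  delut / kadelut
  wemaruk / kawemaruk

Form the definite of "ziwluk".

pezwar and kimor both end in -r yet inflect differently (fapezwar, kiibmor), so the final letter is not what conditions the rule; the last vowel is.
"ziwluk" has last vowel 'u'. The stems whose last vowel is 'u' (delut → kadelut, wemaruk → kawemaruk) add the prefix ka-.
The other patterns: stems whose last vowel is 'e' or 'i' add -ovi; stems whose last vowel is 'a' add the prefix fa-; stems whose last vowel is 'o' insert -ib- after the first vowel.
So ziwluk → kaziwluk.

kaziwluk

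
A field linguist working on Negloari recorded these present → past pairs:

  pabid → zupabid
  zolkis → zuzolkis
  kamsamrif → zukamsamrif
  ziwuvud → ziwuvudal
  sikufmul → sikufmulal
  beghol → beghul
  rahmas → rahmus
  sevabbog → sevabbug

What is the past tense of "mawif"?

zumawif

"mawif" has last vowel 'i'. The stems whose last vowel is 'i' (pabid → zupabid, zolkis → zuzolkis, kamsamrif → zukamsamrif) add the prefix zu-.
So mawif → zumawif.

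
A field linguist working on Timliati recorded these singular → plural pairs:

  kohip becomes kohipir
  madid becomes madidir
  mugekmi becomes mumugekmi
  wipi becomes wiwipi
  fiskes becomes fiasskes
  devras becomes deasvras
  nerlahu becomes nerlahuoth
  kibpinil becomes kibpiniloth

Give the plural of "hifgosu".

kohip and mugekmi both have last vowel 'i' yet inflect differently (kohipir, mumugekmi), so the last vowel is not what conditions the rule; the final letter is.
"hifgosu" ends in -u. The one such stem in the data (nerlahu → nerlahuoth) adds -oth, so the same rule applies.
The other patterns: stems ending in -d or -p add -ir; stems ending in -i repeat the first consonant+vowel as a prefix; stems ending in -s insert -as- after the first vowel.
So hifgosu → hifgosuoth.

hifgosuoth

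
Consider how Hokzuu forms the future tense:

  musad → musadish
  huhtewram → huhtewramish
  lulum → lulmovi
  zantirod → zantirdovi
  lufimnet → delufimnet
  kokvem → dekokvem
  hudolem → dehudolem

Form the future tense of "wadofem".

"wadofem" has last vowel 'e'. The stems whose last vowel is 'e' (lufimnet → delufimnet, kokvem → dekokvem, hudolem → dehudolem) add the prefix de-.
The other patterns: stems whose last vowel is 'a' add -ish; stems whose last vowel is 'o' or 'u' delete the last vowel and add -ovi.
So wadofem → dewadofem.

dewadofem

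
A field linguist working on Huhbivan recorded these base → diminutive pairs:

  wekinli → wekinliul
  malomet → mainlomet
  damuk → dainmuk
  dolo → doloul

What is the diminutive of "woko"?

wokoul

damuk and dolo both begin with d- yet inflect differently (dainmuk, doloul), so the first letter is not what conditions the rule; whether the stem ends in a vowel or a consonant is.
"woko" ends in a vowel. The stems ending in a vowel (wekinli → wekinliul, dolo → doloul) add -ul.
So woko → wokoul.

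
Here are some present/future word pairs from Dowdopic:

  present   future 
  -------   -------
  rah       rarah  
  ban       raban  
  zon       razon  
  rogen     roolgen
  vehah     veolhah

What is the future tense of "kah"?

rakah

ban and rogen both end in -n yet inflect differently (raban, roolgen), so the final letter is not what conditions the rule; the number of vowels is.
"kah" has 1 vowel. The stems with 1 vowel (rah → rarah, ban → raban, zon → razon) add the prefix ra-.
The other pattern: stems with 2 vowels insert -ol- after the first vowel.
So kah → rakah.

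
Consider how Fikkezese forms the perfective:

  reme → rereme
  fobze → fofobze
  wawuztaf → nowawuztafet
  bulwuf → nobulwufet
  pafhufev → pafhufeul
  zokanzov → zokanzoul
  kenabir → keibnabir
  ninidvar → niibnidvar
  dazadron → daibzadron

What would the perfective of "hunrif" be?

reme and pafhufev both have last vowel 'e' yet inflect differently (rereme, pafhufeul), so the last vowel is not what conditions the rule; the final letter is.
"hunrif" ends in -f. The stems ending in -f (wawuztaf → nowawuztafet, bulwuf → nobulwufet) add no- … -et around the stem.
The other patterns: stems ending in -e repeat the first consonant+vowel as a prefix; stems ending in -v drop the final letter and add -ul; stems ending in -n or -r insert -ib- after the first vowel.
So hunrif → nohunrifet.

nohunrifet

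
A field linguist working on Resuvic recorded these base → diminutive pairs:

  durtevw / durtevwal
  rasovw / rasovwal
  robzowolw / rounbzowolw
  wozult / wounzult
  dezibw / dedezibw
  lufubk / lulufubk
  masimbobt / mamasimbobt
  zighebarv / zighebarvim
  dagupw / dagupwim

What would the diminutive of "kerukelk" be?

"kerukelk" has second-to-last letter 'l'. The stems whose second-to-last letter is 'l' (robzowolw → rounbzowolw, wozult → wounzult) insert -un- after the first vowel.
The other patterns: stems whose second-to-last letter is 'v' add -al; stems whose second-to-last letter is 'b' repeat the first consonant+vowel as a prefix; stems whose second-to-last letter is 'p' or 'r' add -im.
So kerukelk → keunrukelk.

keunrukelk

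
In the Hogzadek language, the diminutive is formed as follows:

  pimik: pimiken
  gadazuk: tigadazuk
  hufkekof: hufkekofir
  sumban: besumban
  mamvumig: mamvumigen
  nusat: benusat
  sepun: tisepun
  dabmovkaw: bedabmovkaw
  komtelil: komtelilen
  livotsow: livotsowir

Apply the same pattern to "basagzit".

livotsow and dabmovkaw both end in -w yet inflect differently (livotsowir, bedabmovkaw), so the final letter is not what conditions the rule; the last vowel is.
"basagzit" has last vowel 'i'. The stems whose last vowel is 'i' (mamvumig → mamvumigen, pimik → pimiken, komtelil → komtelilen) add -en.
The other patterns: stems whose last vowel is 'o' add -ir; stems whose last vowel is 'u' add the prefix ti-; stems whose last vowel is 'a' add the prefix be-.
So basagzit → basagziten.

basagziten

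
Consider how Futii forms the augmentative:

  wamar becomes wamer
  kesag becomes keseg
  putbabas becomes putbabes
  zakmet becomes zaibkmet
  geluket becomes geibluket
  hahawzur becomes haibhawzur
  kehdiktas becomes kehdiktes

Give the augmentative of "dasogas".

dasoges

wamar and hahawzur both end in -r yet inflect differently (wamer, haibhawzur), so the final letter is not what conditions the rule; the last vowel is.
"dasogas" has last vowel 'a'. The stems whose last vowel is 'a' (kehdiktas → kehdiktes, putbabas → putbabes, wamar → wamer) change the last vowel to 'e'.
So dasogas → dasoges.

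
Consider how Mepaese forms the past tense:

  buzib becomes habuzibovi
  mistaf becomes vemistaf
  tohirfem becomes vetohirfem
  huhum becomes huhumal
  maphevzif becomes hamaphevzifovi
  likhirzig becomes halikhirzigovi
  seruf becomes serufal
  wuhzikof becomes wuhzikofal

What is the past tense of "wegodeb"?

wuhzikof and maphevzif both end in -f yet inflect differently (wuhzikofal, hamaphevzifovi), so the final letter is not what conditions the rule; the last vowel is.
"wegodeb" has last vowel 'e'. The one such stem in the data (tohirfem → vetohirfem) adds the prefix ve-, so the same rule applies.
The other patterns: stems whose last vowel is 'o' or 'u' add -al; stems whose last vowel is 'i' add ha- … -ovi around the stem.
So wegodeb → vewegodeb.

vewegodeb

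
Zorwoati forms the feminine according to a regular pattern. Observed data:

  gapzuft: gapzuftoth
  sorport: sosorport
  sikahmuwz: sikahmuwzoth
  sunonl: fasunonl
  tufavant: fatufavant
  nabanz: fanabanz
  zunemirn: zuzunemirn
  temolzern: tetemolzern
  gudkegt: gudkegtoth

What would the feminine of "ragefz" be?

"ragefz" has second-to-last letter 'f'. The one such stem in the data (gapzuft → gapzuftoth) adds -oth, so the same rule applies.
So ragefz → ragefzoth.

ragefzoth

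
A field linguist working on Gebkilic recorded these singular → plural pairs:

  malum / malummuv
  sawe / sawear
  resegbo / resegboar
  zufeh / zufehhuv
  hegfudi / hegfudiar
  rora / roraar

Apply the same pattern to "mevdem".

mevdemmuv

zufeh and sawe both have last vowel 'e' yet inflect differently (zufehhuv, sawear), so the last vowel is not what conditions the rule; whether the stem ends in a vowel or a consonant is.
"mevdem" ends in a consonant. The stems ending in a consonant (zufeh → zufehhuv, malum → malummuv) double the final consonant and add -uv.
So mevdem → mevdemmuv.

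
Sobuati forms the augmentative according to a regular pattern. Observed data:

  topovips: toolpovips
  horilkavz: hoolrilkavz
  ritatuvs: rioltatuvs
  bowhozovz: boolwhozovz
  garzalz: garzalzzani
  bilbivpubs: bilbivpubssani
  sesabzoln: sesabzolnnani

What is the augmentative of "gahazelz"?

gahazelzzani

"gahazelz" has second-to-last letter 'l'. The stems whose second-to-last letter is 'l' (garzalz → garzalzzani, sesabzoln → sesabzolnnani) double the final consonant and add -ani.
The other pattern: stems whose second-to-last letter is 'p' or 'v' insert -ol- after the first vowel.
So gahazelz → gahazelzzani.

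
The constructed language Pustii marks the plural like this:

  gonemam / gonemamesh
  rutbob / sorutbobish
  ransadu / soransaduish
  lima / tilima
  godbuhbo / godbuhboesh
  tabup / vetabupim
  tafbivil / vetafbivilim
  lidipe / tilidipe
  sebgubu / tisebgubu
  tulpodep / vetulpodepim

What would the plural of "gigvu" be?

ransadu and sebgubu both end in -u yet inflect differently (soransaduish, tisebgubu), so the final letter is not what conditions the rule; the first letter is.
"gigvu" begins with g-. The stems beginning with g- (godbuhbo → godbuhboesh, gonemam → gonemamesh) add -esh.
The other patterns: stems beginning with t- add ve- … -im around the stem; stems beginning with r- add so- … -ish around the stem; stems beginning with l- or s- add the prefix ti-.
So gigvu → gigvuesh.

gigvuesh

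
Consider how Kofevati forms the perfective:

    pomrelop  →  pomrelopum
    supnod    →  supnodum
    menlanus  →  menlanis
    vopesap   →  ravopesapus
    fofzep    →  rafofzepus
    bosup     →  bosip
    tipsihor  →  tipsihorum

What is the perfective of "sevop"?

pomrelop and bosup both end in -p yet inflect differently (pomrelopum, bosip), so the final letter is not what conditions the rule; the last vowel is.
"sevop" has last vowel 'o'. The stems whose last vowel is 'o' (supnod → supnodum, pomrelop → pomrelopum, tipsihor → tipsihorum) add -um.
The other patterns: stems whose last vowel is 'u' change the last vowel to 'i'; stems whose last vowel is 'a' or 'e' add ra- … -us around the stem.
So sevop → sevopum.

sevopum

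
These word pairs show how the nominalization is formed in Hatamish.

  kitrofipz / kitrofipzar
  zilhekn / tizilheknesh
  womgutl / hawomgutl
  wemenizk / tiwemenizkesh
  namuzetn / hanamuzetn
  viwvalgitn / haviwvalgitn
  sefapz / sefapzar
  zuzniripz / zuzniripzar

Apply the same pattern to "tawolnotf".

namuzetn and zilhekn both end in -n yet inflect differently (hanamuzetn, tizilheknesh), so the final letter is not what conditions the rule; the second-to-last letter is.
"tawolnotf" has second-to-last letter 't'. The stems whose second-to-last letter is 't' (womgutl → hawomgutl, namuzetn → hanamuzetn, viwvalgitn → haviwvalgitn) add the prefix ha-.
The other patterns: stems whose second-to-last letter is 'p' add -ar; stems whose second-to-last letter is 'k' or 'z' add ti- … -esh around the stem.
So tawolnotf → hatawolnotf.

hatawolnotf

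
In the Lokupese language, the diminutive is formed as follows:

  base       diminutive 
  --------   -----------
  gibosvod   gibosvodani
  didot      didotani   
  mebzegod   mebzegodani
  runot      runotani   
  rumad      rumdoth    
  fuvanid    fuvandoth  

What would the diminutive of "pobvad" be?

gibosvod and rumad both end in -d yet inflect differently (gibosvodani, rumdoth), so the final letter is not what conditions the rule; the last vowel is.
"pobvad" has last vowel 'a'. The one such stem in the data (rumad → rumdoth) deletes the last vowel and adds -oth (as does fuvanid), so the same rule applies.
The other pattern: stems whose last vowel is 'o' add -ani.
So pobvad → pobvdoth.

pobvdoth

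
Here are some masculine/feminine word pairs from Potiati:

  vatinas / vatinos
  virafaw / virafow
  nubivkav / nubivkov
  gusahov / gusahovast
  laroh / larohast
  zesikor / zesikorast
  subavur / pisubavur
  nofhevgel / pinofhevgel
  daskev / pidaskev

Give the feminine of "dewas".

"dewas" has last vowel 'a'. The stems whose last vowel is 'a' (vatinas → vatinos, virafaw → virafow, nubivkav → nubivkov) change the last vowel to 'o'.
So dewas → dewos.

dewos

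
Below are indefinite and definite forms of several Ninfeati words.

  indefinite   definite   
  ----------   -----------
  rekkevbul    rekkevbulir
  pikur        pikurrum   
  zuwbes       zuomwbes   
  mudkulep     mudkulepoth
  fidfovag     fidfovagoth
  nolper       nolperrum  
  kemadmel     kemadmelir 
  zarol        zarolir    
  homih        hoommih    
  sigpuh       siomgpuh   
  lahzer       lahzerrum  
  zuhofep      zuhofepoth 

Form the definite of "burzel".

burzelir

pikur and rekkevbul both have last vowel 'u' yet inflect differently (pikurrum, rekkevbulir), so the last vowel is not what conditions the rule; the final letter is.
"burzel" ends in -l. The stems ending in -l (rekkevbul → rekkevbulir, kemadmel → kemadmelir, zarol → zarolir) add -ir.
The other patterns: stems ending in -r double the final consonant and add -um; stems ending in -g or -p add -oth; stems ending in -h or -s insert -om- after the first vowel.
So burzel → burzelir.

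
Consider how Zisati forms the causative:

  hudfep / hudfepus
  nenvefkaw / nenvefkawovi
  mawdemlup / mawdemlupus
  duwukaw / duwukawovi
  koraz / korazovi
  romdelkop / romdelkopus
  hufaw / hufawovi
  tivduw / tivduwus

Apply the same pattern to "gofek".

gofekus

"gofek" has last vowel 'e'. The one such stem in the data (hudfep → hudfepus) adds -us, so the same rule applies.
So gofek → gofekus.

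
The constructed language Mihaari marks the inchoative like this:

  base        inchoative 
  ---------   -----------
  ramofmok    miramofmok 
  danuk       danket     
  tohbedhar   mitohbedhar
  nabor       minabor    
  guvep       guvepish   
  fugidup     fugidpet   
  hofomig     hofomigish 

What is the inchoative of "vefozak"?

"vefozak" has last vowel 'a'. The one such stem in the data (tohbedhar → mitohbedhar) adds the prefix mi-, so the same rule applies.
The other patterns: stems whose last vowel is 'u' delete the last vowel and add -et; stems whose last vowel is 'e' or 'i' add -ish.
So vefozak → mivefozak.

mivefozak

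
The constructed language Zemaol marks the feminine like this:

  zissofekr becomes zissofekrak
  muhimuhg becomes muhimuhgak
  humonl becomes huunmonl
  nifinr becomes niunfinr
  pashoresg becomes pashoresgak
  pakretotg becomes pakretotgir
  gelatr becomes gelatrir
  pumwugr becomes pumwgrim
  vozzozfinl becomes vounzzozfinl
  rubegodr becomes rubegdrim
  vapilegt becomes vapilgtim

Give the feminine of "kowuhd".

"kowuhd" has second-to-last letter 'h'. The one such stem in the data (muhimuhg → muhimuhgak) adds -ak, so the same rule applies.
So kowuhd → kowuhdak.

kowuhdak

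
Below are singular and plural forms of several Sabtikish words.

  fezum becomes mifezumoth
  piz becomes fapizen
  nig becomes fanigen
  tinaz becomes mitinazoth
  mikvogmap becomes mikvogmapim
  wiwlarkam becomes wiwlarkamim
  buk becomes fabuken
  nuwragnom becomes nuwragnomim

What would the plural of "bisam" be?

piz and tinaz both end in -z yet inflect differently (fapizen, mitinazoth), so the final letter is not what conditions the rule; the number of vowels is.
"bisam" has 2 vowels. The stems with 2 vowels (fezum → mifezumoth, tinaz → mitinazoth) add mi- … -oth around the stem.
So bisam → mibisamoth.

mibisamoth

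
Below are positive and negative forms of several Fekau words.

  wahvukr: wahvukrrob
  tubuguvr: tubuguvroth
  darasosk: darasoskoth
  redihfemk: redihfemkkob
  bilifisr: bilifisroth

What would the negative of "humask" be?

darasosk and redihfemk both end in -k yet inflect differently (darasoskoth, redihfemkkob), so the final letter is not what conditions the rule; the second-to-last letter is.
"humask" has second-to-last letter 's'. The stems whose second-to-last letter is 's' (bilifisr → bilifisroth, darasosk → darasoskoth) add -oth.
The other pattern: stems whose second-to-last letter is 'k' or 'm' double the final consonant and add -ob.
So humask → humaskoth.

humaskoth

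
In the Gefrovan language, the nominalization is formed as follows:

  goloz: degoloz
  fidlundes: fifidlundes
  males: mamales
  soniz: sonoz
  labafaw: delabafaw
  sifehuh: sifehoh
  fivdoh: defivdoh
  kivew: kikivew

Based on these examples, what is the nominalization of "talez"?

soniz and goloz both end in -z yet inflect differently (sonoz, degoloz), so the final letter is not what conditions the rule; the last vowel is.
"talez" has last vowel 'e'. The stems whose last vowel is 'e' (fidlundes → fifidlundes, kivew → kikivew, males → mamales) repeat the first consonant+vowel as a prefix.
The other patterns: stems whose last vowel is 'i' or 'u' change the last vowel to 'o'; stems whose last vowel is 'a' or 'o' add the prefix de-.
So talez → tatalez.

tatalez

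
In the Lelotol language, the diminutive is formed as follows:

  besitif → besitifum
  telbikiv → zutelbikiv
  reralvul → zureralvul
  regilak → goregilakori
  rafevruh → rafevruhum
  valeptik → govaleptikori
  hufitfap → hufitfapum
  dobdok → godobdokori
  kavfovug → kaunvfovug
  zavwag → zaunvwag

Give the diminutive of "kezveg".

regilak and zavwag both have last vowel 'a' yet inflect differently (goregilakori, zaunvwag), so the last vowel is not what conditions the rule; the final letter is.
"kezveg" ends in -g. The stems ending in -g (kavfovug → kaunvfovug, zavwag → zaunvwag) insert -un- after the first vowel.
The other patterns: stems ending in -k add go- … -ori around the stem; stems ending in -l or -v add the prefix zu-; stems ending in -f, -h or -p add -um.
So kezveg → keunzveg.

keunzveg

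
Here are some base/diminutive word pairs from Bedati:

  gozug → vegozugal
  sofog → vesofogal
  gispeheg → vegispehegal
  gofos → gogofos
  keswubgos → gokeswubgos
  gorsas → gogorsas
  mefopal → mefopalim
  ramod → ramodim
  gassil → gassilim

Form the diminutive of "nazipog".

venazipogal

"nazipog" ends in -g. The stems ending in -g (gozug → vegozugal, sofog → vesofogal, gispeheg → vegispehegal) add ve- … -al around the stem.
The other patterns: stems ending in -s add the prefix go-; stems ending in -d or -l add -im.
So nazipog → venazipogal.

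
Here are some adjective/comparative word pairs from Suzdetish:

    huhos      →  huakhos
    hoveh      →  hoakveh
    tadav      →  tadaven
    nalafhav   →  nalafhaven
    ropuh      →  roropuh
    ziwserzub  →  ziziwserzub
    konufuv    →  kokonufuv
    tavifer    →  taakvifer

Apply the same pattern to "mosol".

moaksol

"mosol" has last vowel 'o'. The one such stem in the data (huhos → huakhos) inserts -ak- after the first vowel (as do hoveh, tavifer), so the same rule applies.
The other patterns: stems whose last vowel is 'a' add -en; stems whose last vowel is 'u' repeat the first consonant+vowel as a prefix.
So mosol → moaksol.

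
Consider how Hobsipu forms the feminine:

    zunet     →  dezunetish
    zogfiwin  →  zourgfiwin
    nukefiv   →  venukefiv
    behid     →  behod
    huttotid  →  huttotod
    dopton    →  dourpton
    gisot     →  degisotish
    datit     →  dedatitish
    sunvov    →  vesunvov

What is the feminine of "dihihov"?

"dihihov" ends in -v. The stems ending in -v (nukefiv → venukefiv, sunvov → vesunvov) add the prefix ve-.
The other patterns: stems ending in -d change the last vowel to 'o'; stems ending in -t add de- … -ish around the stem; stems ending in -n insert -ur- after the first vowel.
So dihihov → vedihihov.

vedihihov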